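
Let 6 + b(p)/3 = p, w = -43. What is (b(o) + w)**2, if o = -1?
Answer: 4096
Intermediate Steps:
b(p) = -18 + 3*p
(b(o) + w)**2 = ((-18 + 3*(-1)) - 43)**2 = ((-18 - 3) - 43)**2 = (-21 - 43)**2 = (-64)**2 = 4096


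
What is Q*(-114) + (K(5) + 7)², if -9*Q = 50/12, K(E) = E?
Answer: 1771/9 ≈ 196.78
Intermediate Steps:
Q = -25/54 (Q = -50/(9*12) = -⅑*25/6 = -25/54 ≈ -0.46296)
Q*(-114) + (K(5) + 7)² = -25/54*(-114) + (5 + 7)² = 475/9 + 12² = 475/9 + 144 = 1771/9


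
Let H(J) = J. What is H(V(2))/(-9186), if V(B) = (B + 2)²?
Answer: -8/4593 ≈ -0.0017418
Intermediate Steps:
V(B) = (2 + B)²
H(V(2))/(-9186) = (2 + 2)²/(-9186) = 4²*(-1/9186) = 16*(-1/9186) = -8/4593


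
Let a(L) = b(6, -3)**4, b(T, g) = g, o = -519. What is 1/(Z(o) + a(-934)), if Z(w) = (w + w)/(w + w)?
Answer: 1/82 ≈ 0.012195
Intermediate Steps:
Z(w) = 1 (Z(w) = (2*w)/((2*w)) = (2*w)*(1/(2*w)) = 1)
a(L) = 81 (a(L) = (-3)**4 = 81)
1/(Z(o) + a(-934)) = 1/(1 + 81) = 1/82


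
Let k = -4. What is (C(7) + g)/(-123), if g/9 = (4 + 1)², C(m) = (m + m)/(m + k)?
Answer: -689/369 ≈ -1.8672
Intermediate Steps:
C(m) = 2*m/(-4 + m) (C(m) = (m + m)/(m - 4) = (2*m)/(-4 + m) = 2*m/(-4 + m))
g = 225 (g = 9*(4 + 1)² = 9*5² = 9*25 = 225)
(C(7) + g)/(-123) = (2*7/(-4 + 7) + 225)/(-123) = (2*7/3 + 225)*(-1/123) = (2*7*(⅓) + 225)*(-1/123) = (14/3 + 225)*(-1/123) = (689/3)*(-1/123) = -689/369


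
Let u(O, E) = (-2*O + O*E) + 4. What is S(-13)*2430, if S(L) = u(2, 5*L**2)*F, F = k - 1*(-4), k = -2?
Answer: 8213400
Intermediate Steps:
F = 2 (F = -2 - 1*(-4) = -2 + 4 = 2)
u(O, E) = 4 - 2*O + E*O (u(O, E) = (-2*O + E*O) + 4 = 4 - 2*O + E*O)
S(L) = 20*L**2 (S(L) = (4 - 2*2 + (5*L**2)*2)*2 = (4 - 4 + 10*L**2)*2 = (10*L**2)*2 = 20*L**2)
S(-13)*2430 = (20*(-13)**2)*2430 = (20*169)*2430 = 3380*2430 = 8213400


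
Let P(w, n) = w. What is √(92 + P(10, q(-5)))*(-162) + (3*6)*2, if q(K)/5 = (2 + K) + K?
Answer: 36 - 162*√102 ≈ -1600.1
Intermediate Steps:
q(K) = 10 + 10*K (q(K) = 5*((2 + K) + K) = 5*(2 + 2*K) = 10 + 10*K)
√(92 + P(10, q(-5)))*(-162) + (3*6)*2 = √(92 + 10)*(-162) + (3*6)*2 = √102*(-162) + 18*2 = -162*√102 + 36 = 36 - 162*√102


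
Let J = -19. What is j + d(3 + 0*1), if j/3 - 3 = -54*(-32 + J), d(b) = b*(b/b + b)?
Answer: 8283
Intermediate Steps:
d(b) = b*(1 + b)
j = 8271 (j = 9 + 3*(-54*(-32 - 19)) = 9 + 3*(-54*(-51)) = 9 + 3*2754 = 9 + 8262 = 8271)
j + d(3 + 0*1) = 8271 + (3 + 0*1)*(1 + (3 + 0*1)) = 8271 + (3 + 0)*(1 + (3 + 0)) = 8271 + 3*(1 + 3) = 8271 + 3*4 = 8271 + 12 = 8283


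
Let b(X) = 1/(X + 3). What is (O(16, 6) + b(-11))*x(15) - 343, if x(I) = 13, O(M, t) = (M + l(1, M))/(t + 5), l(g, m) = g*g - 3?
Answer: -28871/88 ≈ -328.08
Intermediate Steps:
l(g, m) = -3 + g² (l(g, m) = g² - 3 = -3 + g²)
O(M, t) = (-2 + M)/(5 + t) (O(M, t) = (M + (-3 + 1²))/(t + 5) = (M + (-3 + 1))/(5 + t) = (M - 2)/(5 + t) = (-2 + M)/(5 + t))
b(X) = 1/(3 + X)
(O(16, 6) + b(-11))*x(15) - 343 = ((-2 + 16)/(5 + 6) + 1/(3 - 11))*13 - 343 = (14/11 + 1/(-8))*13 - 343 = ((1/11)*14 - ⅛)*13 - 343 = (14/11 - ⅛)*13 - 343 = (101/88)*13 - 343 = 1313/88 - 343 = -28871/88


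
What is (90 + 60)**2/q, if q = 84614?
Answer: 11250/42307 ≈ 0.26591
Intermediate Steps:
(90 + 60)**2/q = (90 + 60)**2/84614 = 150**2*(1/84614) = 22500*(1/84614) = 11250/42307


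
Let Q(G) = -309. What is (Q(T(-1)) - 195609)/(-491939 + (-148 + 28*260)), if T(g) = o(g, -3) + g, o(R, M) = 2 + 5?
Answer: 195918/484807 ≈ 0.40412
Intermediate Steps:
o(R, M) = 7
T(g) = 7 + g
(Q(T(-1)) - 195609)/(-491939 + (-148 + 28*260)) = (-309 - 195609)/(-491939 + (-148 + 28*260)) = -195918/(-491939 + (-148 + 7280)) = -195918/(-491939 + 7132) = -195918/(-484807) = -195918*(-1/484807) = 195918/484807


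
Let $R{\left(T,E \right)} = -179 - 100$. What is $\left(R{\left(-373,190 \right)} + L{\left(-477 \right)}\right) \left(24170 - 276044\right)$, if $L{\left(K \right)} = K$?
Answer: $190416744$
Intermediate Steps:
$R{\left(T,E \right)} = -279$ ($R{\left(T,E \right)} = -179 - 100 = -279$)
$\left(R{\left(-373,190 \right)} + L{\left(-477 \right)}\right) \left(24170 - 276044\right) = \left(-279 - 477\right) \left(24170 - 276044\right) = \left(-756\right) \left(-251874\right) = 190416744$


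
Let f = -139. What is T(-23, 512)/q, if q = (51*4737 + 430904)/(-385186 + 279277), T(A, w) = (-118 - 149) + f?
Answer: 42999054/672491 ≈ 63.940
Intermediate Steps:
T(A, w) = -406 (T(A, w) = (-118 - 149) - 139 = -267 - 139 = -406)
q = -672491/105909 (q = (241587 + 430904)/(-105909) = 672491*(-1/105909) = -672491/105909 ≈ -6.3497)
T(-23, 512)/q = -406/(-672491/105909) = -406*(-105909/672491) = 42999054/672491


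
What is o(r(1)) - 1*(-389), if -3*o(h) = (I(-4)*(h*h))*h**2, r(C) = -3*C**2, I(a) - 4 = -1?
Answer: 308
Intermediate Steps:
I(a) = 3 (I(a) = 4 - 1 = 3)
o(h) = -h**4 (o(h) = -3*(h*h)*h**2/3 = -3*h**2*h**2/3 = -h**4)
o(r(1)) - 1*(-389) = -(-3*1**2)**4 - 1*(-389) = -(-3*1)**4 + 389 = -1*(-3)**4 + 389 = -1*81 + 389 = -81 + 389 = 308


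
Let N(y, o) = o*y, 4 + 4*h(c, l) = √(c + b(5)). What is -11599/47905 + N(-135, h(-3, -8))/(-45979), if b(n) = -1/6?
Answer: -539777596/2202623995 + 45*I*√114/367832 ≈ -0.24506 + 0.0013062*I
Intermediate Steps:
b(n) = -⅙ (b(n) = -1*⅙ = -⅙)
h(c, l) = -1 + √(-⅙ + c)/4 (h(c, l) = -1 + √(c - ⅙)/4 = -1 + √(-⅙ + c)/4)
-11599/47905 + N(-135, h(-3, -8))/(-45979) = -11599/47905 + ((-1 + √(-6 + 36*(-3))/24)*(-135))/(-45979) = -11599*1/47905 + ((-1 + √(-6 - 108)/24)*(-135))*(-1/45979) = -11599/47905 + ((-1 + √(-114)/24)*(-135))*(-1/45979) = -11599/47905 + ((-1 + (I*√114)/24)*(-135))*(-1/45979) = -11599/47905 + ((-1 + I*√114/24)*(-135))*(-1/45979) = -11599/47905 + (135 - 45*I*√114/8)*(-1/45979) = -11599/47905 + (-135/45979 + 45*I*√114/367832) = -539777596/2202623995 + 45*I*√114/367832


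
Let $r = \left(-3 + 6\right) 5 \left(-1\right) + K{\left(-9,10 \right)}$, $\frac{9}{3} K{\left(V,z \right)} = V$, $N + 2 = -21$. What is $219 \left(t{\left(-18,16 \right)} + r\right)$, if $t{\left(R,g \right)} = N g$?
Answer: $-84534$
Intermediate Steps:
$N = -23$ ($N = -2 - 21 = -23$)
$K{\left(V,z \right)} = \frac{V}{3}$
$t{\left(R,g \right)} = - 23 g$
$r = -18$ ($r = \left(-3 + 6\right) 5 \left(-1\right) + \frac{1}{3} \left(-9\right) = 3 \left(-5\right) - 3 = -15 - 3 = -18$)
$219 \left(t{\left(-18,16 \right)} + r\right) = 219 \left(\left(-23\right) 16 - 18\right) = 219 \left(-368 - 18\right) = 219 \left(-386\right) = -84534$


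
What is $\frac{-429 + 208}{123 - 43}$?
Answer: $- \frac{221}{80} \approx -2.7625$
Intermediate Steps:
$\frac{-429 + 208}{123 - 43} = - \frac{221}{80}$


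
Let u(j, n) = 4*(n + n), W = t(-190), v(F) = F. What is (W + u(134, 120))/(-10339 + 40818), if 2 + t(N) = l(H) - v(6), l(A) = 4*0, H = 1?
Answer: 952/30479 ≈ 0.031235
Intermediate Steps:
l(A) = 0
t(N) = -8 (t(N) = -2 + (0 - 1*6) = -2 + (0 - 6) = -2 - 6 = -8)
W = -8
u(j, n) = 8*n (u(j, n) = 4*(2*n) = 8*n)
(W + u(134, 120))/(-10339 + 40818) = (-8 + 8*120)/(-10339 + 40818) = (-8 + 960)/30479 = 952*(1/30479) = 952/30479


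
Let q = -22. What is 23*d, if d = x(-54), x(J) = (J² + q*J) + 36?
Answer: 95220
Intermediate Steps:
x(J) = 36 + J² - 22*J (x(J) = (J² - 22*J) + 36 = 36 + J² - 22*J)
d = 4140 (d = 36 + (-54)² - 22*(-54) = 36 + 2916 + 1188 = 4140)
23*d = 23*4140 = 95220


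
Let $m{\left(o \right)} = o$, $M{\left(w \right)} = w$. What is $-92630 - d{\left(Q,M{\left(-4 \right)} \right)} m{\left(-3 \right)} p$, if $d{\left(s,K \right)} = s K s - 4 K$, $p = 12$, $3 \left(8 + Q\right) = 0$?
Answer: $-101270$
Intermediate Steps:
$Q = -8$ ($Q = -8 + \frac{1}{3} \cdot 0 = -8 + 0 = -8$)
$d{\left(s,K \right)} = - 4 K + K s^{2}$ ($d{\left(s,K \right)} = K s s - 4 K = K s^{2} - 4 K = - 4 K + K s^{2}$)
$-92630 - d{\left(Q,M{\left(-4 \right)} \right)} m{\left(-3 \right)} p = -92630 - - 4 \left(-4 + \left(-8\right)^{2}\right) \left(-3\right) 12 = -92630 - - 4 \left(-4 + 64\right) \left(-3\right) 12 = -92630 - \left(-4\right) 60 \left(-3\right) 12 = -92630 - \left(-240\right) \left(-3\right) 12 = -92630 - 720 \cdot 12 = -92630 - 8640 = -101270$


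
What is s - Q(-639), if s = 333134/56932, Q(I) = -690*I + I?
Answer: -12532587719/28466 ≈ -4.4027e+5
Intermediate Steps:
Q(I) = -689*I
s = 166567/28466 (s = 333134*(1/56932) = 166567/28466 ≈ 5.8514)
s - Q(-639) = 166567/28466 - (-689)*(-639) = 166567/28466 - 1*440271 = 166567/28466 - 440271 = -12532587719/28466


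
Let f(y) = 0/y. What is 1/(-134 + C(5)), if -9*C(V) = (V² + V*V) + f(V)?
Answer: -9/1256 ≈ -0.0071656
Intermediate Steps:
f(y) = 0
C(V) = -2*V²/9 (C(V) = -((V² + V*V) + 0)/9 = -((V² + V²) + 0)/9 = -(2*V² + 0)/9 = -2*V²/9)
1/(-134 + C(5)) = 1/(-134 - 2/9*5²) = 1/(-134 - 2/9*25) = 1/(-134 - 50/9) = 1/(-1256/9) = -9/1256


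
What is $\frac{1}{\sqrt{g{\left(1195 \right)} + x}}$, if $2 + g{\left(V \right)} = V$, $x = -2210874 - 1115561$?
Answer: $- \frac{i \sqrt{3325242}}{3325242} \approx - 0.00054839 i$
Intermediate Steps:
$x = -3326435$
$g{\left(V \right)} = -2 + V$
$\frac{1}{\sqrt{g{\left(1195 \right)} + x}} = \frac{1}{\sqrt{\left(-2 + 1195\right) - 3326435}} = \frac{1}{\sqrt{1193 - 3326435}} = \frac{1}{\sqrt{-3325242}} = \frac{1}{i \sqrt{3325242}} = - \frac{i \sqrt{3325242}}{3325242}$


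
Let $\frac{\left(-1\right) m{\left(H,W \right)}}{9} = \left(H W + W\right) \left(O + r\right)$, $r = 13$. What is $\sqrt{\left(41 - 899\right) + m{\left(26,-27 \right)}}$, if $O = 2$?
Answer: $\sqrt{97557} \approx 312.34$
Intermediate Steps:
$m{\left(H,W \right)} = - 135 W - 135 H W$ ($m{\left(H,W \right)} = - 9 \left(H W + W\right) \left(2 + 13\right) = - 9 \left(W + H W\right) 15 = - 9 \left(15 W + 15 H W\right) = - 135 W - 135 H W$)
$\sqrt{\left(41 - 899\right) + m{\left(26,-27 \right)}} = \sqrt{\left(41 - 899\right) - - 3645 \left(1 + 26\right)} = \sqrt{\left(41 - 899\right) - \left(-3645\right) 27} = \sqrt{-858 + 98415} = \sqrt{97557}$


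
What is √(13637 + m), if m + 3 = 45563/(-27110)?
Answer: √10019101718470/27110 ≈ 116.76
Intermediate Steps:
m = -126893/27110 (m = -3 + 45563/(-27110) = -3 + 45563*(-1/27110) = -3 - 45563/27110 = -126893/27110 ≈ -4.6807)
√(13637 + m) = √(13637 - 126893/27110) = √(369572177/27110) = √10019101718470/27110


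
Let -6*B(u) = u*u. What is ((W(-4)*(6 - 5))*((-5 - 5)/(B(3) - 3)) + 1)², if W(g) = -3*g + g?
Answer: 28561/81 ≈ 352.60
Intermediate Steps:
B(u) = -u²/6 (B(u) = -u*u/6 = -u²/6)
W(g) = -2*g
((W(-4)*(6 - 5))*((-5 - 5)/(B(3) - 3)) + 1)² = (((-2*(-4))*(6 - 5))*((-5 - 5)/(-⅙*3² - 3)) + 1)² = ((8*1)*(-10/(-⅙*9 - 3)) + 1)² = (8*(-10/(-3/2 - 3)) + 1)² = (8*(-10/(-9/2)) + 1)² = (8*(-10*(-2/9)) + 1)² = (8*(20/9) + 1)² = (160/9 + 1)² = (169/9)² = 28561/81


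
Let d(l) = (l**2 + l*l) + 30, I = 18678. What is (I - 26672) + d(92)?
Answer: 8964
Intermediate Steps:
d(l) = 30 + 2*l**2 (d(l) = (l**2 + l**2) + 30 = 2*l**2 + 30 = 30 + 2*l**2)
(I - 26672) + d(92) = (18678 - 26672) + (30 + 2*92**2) = -7994 + (30 + 2*8464) = -7994 + (30 + 16928) = -7994 + 16958 = 8964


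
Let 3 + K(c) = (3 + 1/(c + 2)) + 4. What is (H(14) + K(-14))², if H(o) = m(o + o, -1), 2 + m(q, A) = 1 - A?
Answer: 2209/144 ≈ 15.340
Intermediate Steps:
m(q, A) = -1 - A (m(q, A) = -2 + (1 - A) = -1 - A)
H(o) = 0 (H(o) = -1 - 1*(-1) = -1 + 1 = 0)
K(c) = 4 + 1/(2 + c) (K(c) = -3 + ((3 + 1/(c + 2)) + 4) = -3 + ((3 + 1/(2 + c)) + 4) = -3 + (7 + 1/(2 + c)) = 4 + 1/(2 + c))
(H(14) + K(-14))² = (0 + (9 + 4*(-14))/(2 - 14))² = (0 + (9 - 56)/(-12))² = (0 - 1/12*(-47))² = (0 + 47/12)² = (47/12)² = 2209/144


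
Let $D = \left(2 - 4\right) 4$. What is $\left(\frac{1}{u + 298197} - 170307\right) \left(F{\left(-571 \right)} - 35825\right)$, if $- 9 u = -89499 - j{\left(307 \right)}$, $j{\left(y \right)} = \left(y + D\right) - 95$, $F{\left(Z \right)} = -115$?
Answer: $\frac{471555139827795}{77041} \approx 6.1208 \cdot 10^{9}$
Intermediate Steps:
$D = -8$ ($D = \left(-2\right) 4 = -8$)
$j{\left(y \right)} = -103 + y$ ($j{\left(y \right)} = \left(y - 8\right) - 95 = \left(-8 + y\right) - 95 = -103 + y$)
$u = 9967$ ($u = - \frac{-89499 - \left(-103 + 307\right)}{9} = - \frac{-89499 - 204}{9} = \left(- \frac{1}{9}\right) \left(-89703\right) = 9967$)
$\left(\frac{1}{u + 298197} - 170307\right) \left(F{\left(-571 \right)} - 35825\right) = \left(\frac{1}{9967 + 298197} - 170307\right) \left(-115 - 35825\right) = \left(\frac{1}{308164} - 170307\right) \left(-35940\right) = \left(- \frac{52482486347}{308164}\right) \left(-35940\right) = \frac{471555139827795}{77041}$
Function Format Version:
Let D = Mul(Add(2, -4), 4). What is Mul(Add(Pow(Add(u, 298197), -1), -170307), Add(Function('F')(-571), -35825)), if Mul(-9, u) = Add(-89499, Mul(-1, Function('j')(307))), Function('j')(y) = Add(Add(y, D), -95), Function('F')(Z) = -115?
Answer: Rational(471555139827795, 77041) ≈ 6.1208e+9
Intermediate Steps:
D = -8 (D = Mul(-2, 4) = -8)
Function('j')(y) = Add(-103, y) (Function('j')(y) = Add(Add(y, -8), -95) = Add(Add(-8, y), -95) = Add(-103, y))
u = 9967 (u = Mul(Rational(-1, 9), Add(-89499, Mul(-1, Add(-103, 307)))) = Mul(Rational(-1, 9), Add(-89499, Mul(-1, 204))) = Mul(Rational(-1, 9), Add(-89499, -204)) = Mul(Rational(-1, 9), -89703) = 9967)
Mul(Add(Pow(Add(u, 298197), -1), -170307), Add(Function('F')(-571), -35825)) = Mul(Add(Pow(Add(9967, 298197), -1), -170307), Add(-115, -35825)) = Mul(Add(Pow(308164, -1), -170307), -35940) = Mul(Add(Rational(1, 308164), -170307), -35940) = Mul(Rational(-52482486347, 308164), -35940) = Rational(471555139827795, 77041)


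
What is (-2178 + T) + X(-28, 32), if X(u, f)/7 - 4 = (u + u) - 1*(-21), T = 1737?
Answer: -658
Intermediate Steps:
X(u, f) = 175 + 14*u (X(u, f) = 28 + 7*((u + u) - 1*(-21)) = 28 + 7*(2*u + 21) = 28 + 7*(21 + 2*u) = 28 + (147 + 14*u) = 175 + 14*u)
(-2178 + T) + X(-28, 32) = (-2178 + 1737) + (175 + 14*(-28)) = -441 + (175 - 392) = -441 - 217 = -658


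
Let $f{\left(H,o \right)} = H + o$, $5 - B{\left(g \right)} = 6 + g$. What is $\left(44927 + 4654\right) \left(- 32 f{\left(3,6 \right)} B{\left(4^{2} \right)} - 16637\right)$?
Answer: $-582130521$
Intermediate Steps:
$B{\left(g \right)} = -1 - g$ ($B{\left(g \right)} = 5 - \left(6 + g\right) = -1 - g$)
$\left(44927 + 4654\right) \left(- 32 f{\left(3,6 \right)} B{\left(4^{2} \right)} - 16637\right) = \left(44927 + 4654\right) \left(- 32 \left(3 + 6\right) \left(-1 - 4^{2}\right) - 16637\right) = 49581 \left(\left(-32\right) 9 \left(-1 - 16\right) - 16637\right) = 49581 \left(- 288 \left(-1 - 16\right) - 16637\right) = 49581 \left(\left(-288\right) \left(-17\right) - 16637\right) = 49581 \left(4896 - 16637\right) = 49581 \left(-11741\right) = -582130521$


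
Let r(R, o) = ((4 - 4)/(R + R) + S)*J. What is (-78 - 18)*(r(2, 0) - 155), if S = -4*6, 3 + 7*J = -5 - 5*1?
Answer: 74208/7 ≈ 10601.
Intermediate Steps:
J = -13/7 (J = -3/7 + (-5 - 5*1)/7 = -3/7 + (-5 - 5)/7 = -3/7 + (⅐)*(-10) = -3/7 - 10/7 = -13/7 ≈ -1.8571)
S = -24
r(R, o) = 312/7 (r(R, o) = ((4 - 4)/(R + R) - 24)*(-13/7) = (0/((2*R)) - 24)*(-13/7) = (0*(1/(2*R)) - 24)*(-13/7) = (0 - 24)*(-13/7) = -24*(-13/7) = 312/7)
(-78 - 18)*(r(2, 0) - 155) = (-78 - 18)*(312/7 - 155) = -96*(-773/7) = 74208/7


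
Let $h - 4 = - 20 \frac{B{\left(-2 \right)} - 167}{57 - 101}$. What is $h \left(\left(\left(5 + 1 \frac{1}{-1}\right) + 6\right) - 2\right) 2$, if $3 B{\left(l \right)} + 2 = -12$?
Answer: $- \frac{39088}{33} \approx -1184.5$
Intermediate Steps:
$B{\left(l \right)} = - \frac{14}{3}$ ($B{\left(l \right)} = - \frac{2}{3} + \frac{1}{3} \left(-12\right) = - \frac{2}{3} - 4 = - \frac{14}{3}$)
$h = - \frac{2443}{33}$ ($h = 4 - 20 \frac{- \frac{14}{3} - 167}{57 - 101} = 4 - 20 \left(- \frac{515}{3 \left(-44\right)}\right) = 4 - 20 \left(\left(- \frac{515}{3}\right) \left(- \frac{1}{44}\right)\right) = 4 - \frac{2575}{33} = - \frac{2443}{33} \approx -74.03$)
$h \left(\left(\left(5 + 1 \frac{1}{-1}\right) + 6\right) - 2\right) 2 = - \frac{2443 \left(\left(\left(5 + 1 \frac{1}{-1}\right) + 6\right) - 2\right) 2}{33} = - \frac{2443 \left(\left(\left(5 + 1 \left(-1\right)\right) + 6\right) - 2\right) 2}{33} = - \frac{2443 \left(\left(\left(5 - 1\right) + 6\right) - 2\right) 2}{33} = - \frac{2443 \left(\left(4 + 6\right) - 2\right) 2}{33} = - \frac{2443 \left(10 - 2\right) 2}{33} = - \frac{2443 \cdot 8 \cdot 2}{33} = \left(- \frac{2443}{33}\right) 16 = - \frac{39088}{33}$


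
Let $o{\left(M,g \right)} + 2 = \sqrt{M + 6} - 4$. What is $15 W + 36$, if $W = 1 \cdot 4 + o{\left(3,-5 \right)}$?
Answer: $51$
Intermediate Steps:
$o{\left(M,g \right)} = -6 + \sqrt{6 + M}$ ($o{\left(M,g \right)} = -2 + \left(\sqrt{M + 6} - 4\right) = -2 + \left(\sqrt{6 + M} - 4\right) = -2 + \left(-4 + \sqrt{6 + M}\right) = -6 + \sqrt{6 + M}$)
$W = 1$ ($W = 1 \cdot 4 - \left(6 - \sqrt{6 + 3}\right) = 4 - \left(6 - \sqrt{9}\right) = 4 + \left(-6 + 3\right) = 4 - 3 = 1$)
$15 W + 36 = 15 \cdot 1 + 36 = 15 + 36 = 51$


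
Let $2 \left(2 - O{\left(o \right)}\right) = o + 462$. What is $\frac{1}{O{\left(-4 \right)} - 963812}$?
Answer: $- \frac{1}{964039} \approx -1.0373 \cdot 10^{-6}$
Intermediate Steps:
$O{\left(o \right)} = -229 - \frac{o}{2}$ ($O{\left(o \right)} = 2 - \frac{o + 462}{2} = 2 - \frac{462 + o}{2} = 2 - \left(231 + \frac{o}{2}\right) = -229 - \frac{o}{2}$)
$\frac{1}{O{\left(-4 \right)} - 963812} = \frac{1}{\left(-229 - -2\right) - 963812} = \frac{1}{\left(-229 + 2\right) - 963812} = \frac{1}{-227 - 963812} = \frac{1}{-964039} = - \frac{1}{964039}$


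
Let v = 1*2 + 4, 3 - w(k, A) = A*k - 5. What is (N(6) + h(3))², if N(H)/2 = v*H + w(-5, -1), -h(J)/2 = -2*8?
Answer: 12100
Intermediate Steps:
w(k, A) = 8 - A*k (w(k, A) = 3 - (A*k - 5) = 3 - (-5 + A*k) = 3 + (5 - A*k) = 8 - A*k)
v = 6 (v = 2 + 4 = 6)
h(J) = 32 (h(J) = -(-4)*8 = -2*(-16) = 32)
N(H) = 6 + 12*H (N(H) = 2*(6*H + (8 - 1*(-1)*(-5))) = 2*(6*H + (8 - 5)) = 2*(6*H + 3) = 2*(3 + 6*H) = 6 + 12*H)
(N(6) + h(3))² = ((6 + 12*6) + 32)² = ((6 + 72) + 32)² = (78 + 32)² = 110² = 12100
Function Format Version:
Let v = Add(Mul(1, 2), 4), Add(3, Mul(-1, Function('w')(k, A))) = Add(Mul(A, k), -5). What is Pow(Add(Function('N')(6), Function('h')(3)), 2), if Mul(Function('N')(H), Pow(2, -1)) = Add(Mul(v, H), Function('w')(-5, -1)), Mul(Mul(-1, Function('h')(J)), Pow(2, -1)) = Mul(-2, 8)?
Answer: 12100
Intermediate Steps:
Function('w')(k, A) = Add(8, Mul(-1, A, k)) (Function('w')(k, A) = Add(3, Mul(-1, Add(Mul(A, k), -5))) = Add(3, Mul(-1, Add(-5, Mul(A, k)))) = Add(3, Add(5, Mul(-1, A, k))) = Add(8, Mul(-1, A, k)))
v = 6 (v = Add(2, 4) = 6)
Function('h')(J) = 32 (Function('h')(J) = Mul(-2, Mul(-2, 8)) = Mul(-2, -16) = 32)
Function('N')(H) = Add(6, Mul(12, H)) (Function('N')(H) = Mul(2, Add(Mul(6, H), Add(8, Mul(-1, -1, -5)))) = Mul(2, Add(Mul(6, H), Add(8, -5))) = Mul(2, Add(Mul(6, H), 3)) = Mul(2, Add(3, Mul(6, H))) = Add(6, Mul(12, H)))
Pow(Add(Function('N')(6), Function('h')(3)), 2) = Pow(Add(Add(6, Mul(12, 6)), 32), 2) = Pow(Add(Add(6, 72), 32), 2) = Pow(Add(78, 32), 2) = Pow(110, 2) = 12100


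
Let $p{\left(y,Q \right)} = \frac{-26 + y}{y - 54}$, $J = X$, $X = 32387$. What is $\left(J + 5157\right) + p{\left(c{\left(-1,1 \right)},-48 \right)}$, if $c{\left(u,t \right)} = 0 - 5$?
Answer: $\frac{2215127}{59} \approx 37545.0$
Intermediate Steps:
$c{\left(u,t \right)} = -5$ ($c{\left(u,t \right)} = 0 - 5 = -5$)
$J = 32387$
$p{\left(y,Q \right)} = \frac{-26 + y}{-54 + y}$
$\left(J + 5157\right) + p{\left(c{\left(-1,1 \right)},-48 \right)} = \left(32387 + 5157\right) + \frac{-26 - 5}{-54 - 5} = 37544 + \frac{1}{-59} \left(-31\right) = 37544 - - \frac{31}{59} = 37544 + \frac{31}{59} = \frac{2215127}{59}$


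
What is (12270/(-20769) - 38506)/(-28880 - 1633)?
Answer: 88860376/70413833 ≈ 1.2620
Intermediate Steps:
(12270/(-20769) - 38506)/(-28880 - 1633) = (12270*(-1/20769) - 38506)/(-30513) = (-4090/6923 - 38506)*(-1/30513) = -266581128/6923*(-1/30513) = 88860376/70413833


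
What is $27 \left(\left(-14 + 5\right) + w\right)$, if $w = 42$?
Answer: $891$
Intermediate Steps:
$27 \left(\left(-14 + 5\right) + w\right) = 27 \left(\left(-14 + 5\right) + 42\right) = 27 \left(-9 + 42\right) = 27 \cdot 33 = 891$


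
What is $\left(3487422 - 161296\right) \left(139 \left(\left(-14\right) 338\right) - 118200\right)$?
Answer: $-2580900817448$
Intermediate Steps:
$\left(3487422 - 161296\right) \left(139 \left(\left(-14\right) 338\right) - 118200\right) = 3326126 \left(139 \left(-4732\right) - 118200\right) = 3326126 \left(-657748 - 118200\right) = 3326126 \left(-775948\right) = -2580900817448$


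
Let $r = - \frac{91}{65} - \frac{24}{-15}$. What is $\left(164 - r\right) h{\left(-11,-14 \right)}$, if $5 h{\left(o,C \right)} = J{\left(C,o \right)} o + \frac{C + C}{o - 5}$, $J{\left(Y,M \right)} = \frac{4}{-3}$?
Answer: $\frac{53781}{100} \approx 537.81$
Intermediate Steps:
$J{\left(Y,M \right)} = - \frac{4}{3}$ ($J{\left(Y,M \right)} = 4 \left(- \frac{1}{3}\right) = - \frac{4}{3}$)
$r = \frac{1}{5}$ ($r = \left(-91\right) \frac{1}{65} - - \frac{8}{5} = - \frac{7}{5} + \frac{8}{5} = \frac{1}{5} \approx 0.2$)
$h{\left(o,C \right)} = - \frac{4 o}{15} + \frac{2 C}{5 \left(-5 + o\right)}$ ($h{\left(o,C \right)} = \frac{- \frac{4 o}{3} + \frac{C + C}{o - 5}}{5} = \frac{- \frac{4 o}{3} + \frac{2 C}{-5 + o}}{5} = - \frac{4 o}{15} + \frac{2 C}{5 \left(-5 + o\right)}$)
$\left(164 - r\right) h{\left(-11,-14 \right)} = \left(164 - \frac{1}{5}\right) \frac{2 \left(- 2 \left(-11\right)^{2} + 3 \left(-14\right) + 10 \left(-11\right)\right)}{15 \left(-5 - 11\right)} = \left(164 - \frac{1}{5}\right) \frac{2 \left(\left(-2\right) 121 - 42 - 110\right)}{15 \left(-16\right)} = \frac{819 \cdot \frac{2}{15} \left(- \frac{1}{16}\right) \left(-242 - 42 - 110\right)}{5} = \frac{819 \cdot \frac{2}{15} \left(- \frac{1}{16}\right) \left(-394\right)}{5} = \frac{819}{5} \cdot \frac{197}{60} = \frac{53781}{100}$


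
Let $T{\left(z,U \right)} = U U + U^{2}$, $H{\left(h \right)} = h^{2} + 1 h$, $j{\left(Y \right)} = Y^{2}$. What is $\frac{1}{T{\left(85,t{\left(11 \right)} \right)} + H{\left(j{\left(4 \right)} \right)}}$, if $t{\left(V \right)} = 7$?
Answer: $\frac{1}{370} \approx 0.0027027$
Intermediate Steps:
$H{\left(h \right)} = h + h^{2}$ ($H{\left(h \right)} = h^{2} + h = h + h^{2}$)
$T{\left(z,U \right)} = 2 U^{2}$ ($T{\left(z,U \right)} = U^{2} + U^{2} = 2 U^{2}$)
$\frac{1}{T{\left(85,t{\left(11 \right)} \right)} + H{\left(j{\left(4 \right)} \right)}} = \frac{1}{2 \cdot 7^{2} + 4^{2} \left(1 + 4^{2}\right)} = \frac{1}{2 \cdot 49 + 16 \left(1 + 16\right)} = \frac{1}{98 + 16 \cdot 17} = \frac{1}{98 + 272} = \frac{1}{370}$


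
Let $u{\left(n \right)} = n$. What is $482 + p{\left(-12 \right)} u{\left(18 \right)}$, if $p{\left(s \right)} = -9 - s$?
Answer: $536$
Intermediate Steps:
$482 + p{\left(-12 \right)} u{\left(18 \right)} = 482 + \left(-9 - -12\right) 18 = 482 + \left(-9 + 12\right) 18 = 482 + 3 \cdot 18 = 482 + 54 = 536$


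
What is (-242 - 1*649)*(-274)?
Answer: 244134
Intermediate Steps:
(-242 - 1*649)*(-274) = (-242 - 649)*(-274) = -891*(-274) = 244134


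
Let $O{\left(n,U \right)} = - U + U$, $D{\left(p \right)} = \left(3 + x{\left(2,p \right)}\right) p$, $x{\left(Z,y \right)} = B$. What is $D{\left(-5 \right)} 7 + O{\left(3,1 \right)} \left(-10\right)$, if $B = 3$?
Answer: $-210$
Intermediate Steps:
$x{\left(Z,y \right)} = 3$
$D{\left(p \right)} = 6 p$ ($D{\left(p \right)} = \left(3 + 3\right) p = 6 p$)
$O{\left(n,U \right)} = 0$
$D{\left(-5 \right)} 7 + O{\left(3,1 \right)} \left(-10\right) = 6 \left(-5\right) 7 + 0 \left(-10\right) = \left(-30\right) 7 + 0 = -210 + 0 = -210$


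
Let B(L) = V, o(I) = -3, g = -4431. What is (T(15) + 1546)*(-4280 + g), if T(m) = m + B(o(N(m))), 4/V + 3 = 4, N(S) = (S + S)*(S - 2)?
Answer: -13632715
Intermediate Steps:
N(S) = 2*S*(-2 + S) (N(S) = (2*S)*(-2 + S) = 2*S*(-2 + S))
V = 4 (V = 4/(-3 + 4) = 4/1 = 4*1 = 4)
B(L) = 4
T(m) = 4 + m (T(m) = m + 4 = 4 + m)
(T(15) + 1546)*(-4280 + g) = ((4 + 15) + 1546)*(-4280 - 4431) = (19 + 1546)*(-8711) = 1565*(-8711) = -13632715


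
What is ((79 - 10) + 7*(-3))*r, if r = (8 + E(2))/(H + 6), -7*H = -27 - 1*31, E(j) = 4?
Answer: 1008/25 ≈ 40.320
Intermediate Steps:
H = 58/7 (H = -(-27 - 1*31)/7 = -(-27 - 31)/7 = -⅐*(-58) = 58/7 ≈ 8.2857)
r = 21/25 (r = (8 + 4)/(58/7 + 6) = 12/(100/7) = 12*(7/100) = 21/25 ≈ 0.84000)
((79 - 10) + 7*(-3))*r = ((79 - 10) + 7*(-3))*(21/25) = (69 - 21)*(21/25) = 48*(21/25) = 1008/25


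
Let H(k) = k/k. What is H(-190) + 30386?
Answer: 30387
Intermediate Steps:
H(k) = 1
H(-190) + 30386 = 1 + 30386 = 30387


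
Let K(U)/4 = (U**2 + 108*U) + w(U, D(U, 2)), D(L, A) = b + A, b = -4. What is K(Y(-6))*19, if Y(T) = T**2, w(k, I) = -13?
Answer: 392996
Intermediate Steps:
D(L, A) = -4 + A
K(U) = -52 + 4*U**2 + 432*U (K(U) = 4*((U**2 + 108*U) - 13) = 4*(-13 + U**2 + 108*U) = -52 + 4*U**2 + 432*U)
K(Y(-6))*19 = (-52 + 4*((-6)**2)**2 + 432*(-6)**2)*19 = (-52 + 4*36**2 + 432*36)*19 = (-52 + 4*1296 + 15552)*19 = (-52 + 5184 + 15552)*19 = 20684*19 = 392996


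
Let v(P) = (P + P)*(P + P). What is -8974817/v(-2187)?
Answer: -8974817/19131876 ≈ -0.46910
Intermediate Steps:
v(P) = 4*P**2 (v(P) = (2*P)*(2*P) = 4*P**2)
-8974817/v(-2187) = -8974817/(4*(-2187)**2) = -8974817/(4*4782969) = -8974817/19131876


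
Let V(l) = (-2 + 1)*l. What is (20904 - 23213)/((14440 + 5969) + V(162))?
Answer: -2309/20247 ≈ -0.11404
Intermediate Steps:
V(l) = -l
(20904 - 23213)/((14440 + 5969) + V(162)) = (20904 - 23213)/((14440 + 5969) - 1*162) = -2309/(20409 - 162) = -2309/20247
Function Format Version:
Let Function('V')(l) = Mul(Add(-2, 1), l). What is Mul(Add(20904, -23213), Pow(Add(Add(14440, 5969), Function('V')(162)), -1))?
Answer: Rational(-2309, 20247) ≈ -0.11404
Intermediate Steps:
Function('V')(l) = Mul(-1, l)
Mul(Add(20904, -23213), Pow(Add(Add(14440, 5969), Function('V')(162)), -1)) = Mul(Add(20904, -23213), Pow(Add(Add(14440, 5969), Mul(-1, 162)), -1)) = Mul(-2309, Pow(Add(20409, -162), -1)) = Mul(-2309, Pow(20247, -1)) = Mul(-2309, Rational(1, 20247)) = Rational(-2309, 20247)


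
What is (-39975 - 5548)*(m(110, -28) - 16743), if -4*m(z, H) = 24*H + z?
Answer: 1511591215/2 ≈ 7.5580e+8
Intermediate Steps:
m(z, H) = -6*H - z/4 (m(z, H) = -(24*H + z)/4 = -(z + 24*H)/4 = -6*H - z/4)
(-39975 - 5548)*(m(110, -28) - 16743) = (-39975 - 5548)*((-6*(-28) - ¼*110) - 16743) = -45523*((168 - 55/2) - 16743) = -45523*(281/2 - 16743) = -45523*(-33205/2) = 1511591215/2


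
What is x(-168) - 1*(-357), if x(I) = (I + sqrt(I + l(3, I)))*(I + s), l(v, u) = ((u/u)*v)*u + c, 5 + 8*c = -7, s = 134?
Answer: 6069 - 17*I*sqrt(2694) ≈ 6069.0 - 882.36*I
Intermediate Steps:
c = -3/2 (c = -5/8 + (1/8)*(-7) = -5/8 - 7/8 = -3/2 ≈ -1.5000)
l(v, u) = -3/2 + u*v (l(v, u) = ((u/u)*v)*u - 3/2 = (1*v)*u - 3/2 = v*u - 3/2 = u*v - 3/2 = -3/2 + u*v)
x(I) = (134 + I)*(I + sqrt(-3/2 + 4*I)) (x(I) = (I + sqrt(I + (-3/2 + I*3)))*(I + 134) = (I + sqrt(I + (-3/2 + 3*I)))*(134 + I) = (I + sqrt(-3/2 + 4*I))*(134 + I) = (134 + I)*(I + sqrt(-3/2 + 4*I)))
x(-168) - 1*(-357) = ((-168)**2 + 67*sqrt(-6 + 16*(-168)) + 134*(-168) + (1/2)*(-168)*sqrt(-6 + 16*(-168))) - 1*(-357) = (28224 + 67*sqrt(-6 - 2688) - 22512 + (1/2)*(-168)*sqrt(-6 - 2688)) + 357 = (28224 + 67*sqrt(-2694) - 22512 + (1/2)*(-168)*sqrt(-2694)) + 357 = (28224 + 67*(I*sqrt(2694)) - 22512 + (1/2)*(-168)*(I*sqrt(2694))) + 357 = (28224 + 67*I*sqrt(2694) - 22512 - 84*I*sqrt(2694)) + 357 = (5712 - 17*I*sqrt(2694)) + 357 = 6069 - 17*I*sqrt(2694)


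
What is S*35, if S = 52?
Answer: 1820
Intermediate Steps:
S*35 = 52*35 = 1820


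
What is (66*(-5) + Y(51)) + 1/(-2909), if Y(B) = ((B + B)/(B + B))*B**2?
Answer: 6606338/2909 ≈ 2271.0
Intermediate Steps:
Y(B) = B**2 (Y(B) = ((2*B)/((2*B)))*B**2 = ((2*B)*(1/(2*B)))*B**2 = 1*B**2 = B**2)
(66*(-5) + Y(51)) + 1/(-2909) = (66*(-5) + 51**2) + 1/(-2909) = (-330 + 2601) - 1/2909 = 2271 - 1/2909 = 6606338/2909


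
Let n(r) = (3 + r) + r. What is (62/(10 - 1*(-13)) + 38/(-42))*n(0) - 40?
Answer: -5575/161 ≈ -34.627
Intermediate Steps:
n(r) = 3 + 2*r
(62/(10 - 1*(-13)) + 38/(-42))*n(0) - 40 = (62/(10 - 1*(-13)) + 38/(-42))*(3 + 2*0) - 40 = (62/(10 + 13) + 38*(-1/42))*(3 + 0) - 40 = (62/23 - 19/21)*3 - 40 = (865/483)*3 - 40 = 865/161 - 40 = -5575/161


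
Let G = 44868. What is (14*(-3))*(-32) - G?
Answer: -43524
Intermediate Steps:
(14*(-3))*(-32) - G = (14*(-3))*(-32) - 1*44868 = -42*(-32) - 44868 = 1344 - 44868 = -43524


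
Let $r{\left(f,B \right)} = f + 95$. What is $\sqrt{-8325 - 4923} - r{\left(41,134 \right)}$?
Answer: $-136 + 24 i \sqrt{23} \approx -136.0 + 115.1 i$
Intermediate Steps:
$r{\left(f,B \right)} = 95 + f$
$\sqrt{-8325 - 4923} - r{\left(41,134 \right)} = \sqrt{-8325 - 4923} - \left(95 + 41\right) = \sqrt{-13248} - 136 = 24 i \sqrt{23} - 136 = -136 + 24 i \sqrt{23}$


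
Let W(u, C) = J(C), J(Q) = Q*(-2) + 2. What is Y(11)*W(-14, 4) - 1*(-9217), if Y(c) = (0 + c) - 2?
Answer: 9163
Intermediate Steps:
Y(c) = -2 + c (Y(c) = c - 2 = -2 + c)
J(Q) = 2 - 2*Q (J(Q) = -2*Q + 2 = 2 - 2*Q)
W(u, C) = 2 - 2*C
Y(11)*W(-14, 4) - 1*(-9217) = (-2 + 11)*(2 - 2*4) - 1*(-9217) = 9*(2 - 8) + 9217 = 9*(-6) + 9217 = -54 + 9217 = 9163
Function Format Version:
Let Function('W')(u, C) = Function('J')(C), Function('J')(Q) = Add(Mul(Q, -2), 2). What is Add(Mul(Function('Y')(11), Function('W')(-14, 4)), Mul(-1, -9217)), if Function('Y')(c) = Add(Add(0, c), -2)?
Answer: 9163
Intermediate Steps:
Function('Y')(c) = Add(-2, c) (Function('Y')(c) = Add(c, -2) = Add(-2, c))
Function('J')(Q) = Add(2, Mul(-2, Q)) (Function('J')(Q) = Add(Mul(-2, Q), 2) = Add(2, Mul(-2, Q)))
Function('W')(u, C) = Add(2, Mul(-2, C))
Add(Mul(Function('Y')(11), Function('W')(-14, 4)), Mul(-1, -9217)) = Add(Mul(Add(-2, 11), Add(2, Mul(-2, 4))), Mul(-1, -9217)) = Add(Mul(9, Add(2, -8)), 9217) = Add(Mul(9, -6), 9217) = Add(-54, 9217) = 9163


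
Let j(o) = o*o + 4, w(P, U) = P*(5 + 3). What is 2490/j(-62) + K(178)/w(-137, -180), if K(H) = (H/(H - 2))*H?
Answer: 11199719/23195744 ≈ 0.48283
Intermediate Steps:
w(P, U) = 8*P (w(P, U) = P*8 = 8*P)
K(H) = H**2/(-2 + H) (K(H) = (H/(-2 + H))*H = H**2/(-2 + H))
j(o) = 4 + o**2 (j(o) = o**2 + 4 = 4 + o**2)
2490/j(-62) + K(178)/w(-137, -180) = 2490/(4 + (-62)**2) + (178**2/(-2 + 178))/((8*(-137))) = 2490/(4 + 3844) + (31684/176)/(-1096) = 2490/3848 + (31684*(1/176))*(-1/1096) = 2490*(1/3848) + (7921/44)*(-1/1096) = 1245/1924 - 7921/48224 = 11199719/23195744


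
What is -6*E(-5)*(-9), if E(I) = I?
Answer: -270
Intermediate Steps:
-6*E(-5)*(-9) = -6*(-5)*(-9) = 30*(-9) = -270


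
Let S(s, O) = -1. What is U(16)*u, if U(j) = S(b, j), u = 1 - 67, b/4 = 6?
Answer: 66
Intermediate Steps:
b = 24 (b = 4*6 = 24)
u = -66
U(j) = -1
U(16)*u = -1*(-66) = 66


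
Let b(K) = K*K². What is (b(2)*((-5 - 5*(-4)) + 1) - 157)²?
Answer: 841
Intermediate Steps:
b(K) = K³
(b(2)*((-5 - 5*(-4)) + 1) - 157)² = (2³*((-5 - 5*(-4)) + 1) - 157)² = (8*((-5 + 20) + 1) - 157)² = (8*(15 + 1) - 157)² = (8*16 - 157)² = (128 - 157)² = (-29)² = 841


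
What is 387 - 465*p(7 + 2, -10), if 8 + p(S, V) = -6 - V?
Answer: 2247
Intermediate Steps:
p(S, V) = -14 - V (p(S, V) = -8 + (-6 - V) = -14 - V)
387 - 465*p(7 + 2, -10) = 387 - 465*(-14 - 1*(-10)) = 387 - 465*(-14 + 10) = 387 - 465*(-4) = 387 + 1860 = 2247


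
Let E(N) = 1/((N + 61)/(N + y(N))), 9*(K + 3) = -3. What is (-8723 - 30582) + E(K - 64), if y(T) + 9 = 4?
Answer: -746578/19 ≈ -39294.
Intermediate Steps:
K = -10/3 (K = -3 + (⅑)*(-3) = -3 - ⅓ = -10/3 ≈ -3.3333)
y(T) = -5 (y(T) = -9 + 4 = -5)
E(N) = (-5 + N)/(61 + N) (E(N) = 1/((N + 61)/(N - 5)) = 1/((61 + N)/(-5 + N)) = (-5 + N)/(61 + N))
(-8723 - 30582) + E(K - 64) = (-8723 - 30582) + (-5 + (-10/3 - 64))/(61 + (-10/3 - 64)) = -39305 + (-5 - 202/3)/(61 - 202/3) = -39305 - 217/3/(-19/3) = -39305 - 3/19*(-217/3) = -39305 + 217/19 = -746578/19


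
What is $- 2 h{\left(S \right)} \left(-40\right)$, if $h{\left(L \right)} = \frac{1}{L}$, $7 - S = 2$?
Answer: $16$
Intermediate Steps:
$S = 5$ ($S = 7 - 2 = 5$)
$- 2 h{\left(S \right)} \left(-40\right) = - \frac{2}{5} \left(-40\right) = \left(-2\right) \frac{1}{5} \left(-40\right) = \left(- \frac{2}{5}\right) \left(-40\right) = 16$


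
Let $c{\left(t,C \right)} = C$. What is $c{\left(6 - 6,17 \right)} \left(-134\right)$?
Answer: $-2278$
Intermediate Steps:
$c{\left(6 - 6,17 \right)} \left(-134\right) = 17 \left(-134\right) = -2278$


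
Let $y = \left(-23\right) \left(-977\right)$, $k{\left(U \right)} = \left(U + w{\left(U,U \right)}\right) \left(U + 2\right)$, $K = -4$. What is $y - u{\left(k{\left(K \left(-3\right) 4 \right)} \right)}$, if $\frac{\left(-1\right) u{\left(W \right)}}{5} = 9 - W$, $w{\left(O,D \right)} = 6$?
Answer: $9016$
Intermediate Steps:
$k{\left(U \right)} = \left(2 + U\right) \left(6 + U\right)$ ($k{\left(U \right)} = \left(U + 6\right) \left(U + 2\right) = \left(6 + U\right) \left(2 + U\right) = \left(2 + U\right) \left(6 + U\right)$)
$u{\left(W \right)} = -45 + 5 W$ ($u{\left(W \right)} = - 5 \left(9 - W\right) = -45 + 5 W$)
$y = 22471$
$y - u{\left(k{\left(K \left(-3\right) 4 \right)} \right)} = 22471 - \left(-45 + 5 \left(12 + \left(\left(-4\right) \left(-3\right) 4\right)^{2} + 8 \left(-4\right) \left(-3\right) 4\right)\right) = 22471 - \left(-45 + 5 \left(12 + \left(12 \cdot 4\right)^{2} + 8 \cdot 12 \cdot 4\right)\right) = 22471 - \left(-45 + 5 \left(12 + 48^{2} + 8 \cdot 48\right)\right) = 22471 - \left(-45 + 5 \left(12 + 2304 + 384\right)\right) = 22471 - \left(-45 + 5 \cdot 2700\right) = 22471 - \left(-45 + 13500\right) = 22471 - 13455 = 9016$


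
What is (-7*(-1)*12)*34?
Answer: 2856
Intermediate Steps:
(-7*(-1)*12)*34 = (7*12)*34 = 84*34 = 2856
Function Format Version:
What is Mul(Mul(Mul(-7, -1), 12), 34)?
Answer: 2856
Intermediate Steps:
Mul(Mul(Mul(-7, -1), 12), 34) = Mul(Mul(7, 12), 34) = Mul(84, 34) = 2856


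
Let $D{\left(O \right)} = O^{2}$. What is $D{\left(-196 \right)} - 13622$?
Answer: $24794$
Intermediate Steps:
$D{\left(-196 \right)} - 13622 = \left(-196\right)^{2} - 13622 = 38416 - 13622 = 24794$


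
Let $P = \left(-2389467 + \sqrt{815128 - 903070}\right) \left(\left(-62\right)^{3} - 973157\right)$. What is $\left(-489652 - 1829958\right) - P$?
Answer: $-2894805748105 + 1211485 i \sqrt{87942} \approx -2.8948 \cdot 10^{12} + 3.5927 \cdot 10^{8} i$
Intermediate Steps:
$P = 2894803428495 - 1211485 i \sqrt{87942}$ ($P = \left(-2389467 + \sqrt{-87942}\right) \left(-238328 - 973157\right) = \left(-2389467 + i \sqrt{87942}\right) \left(-1211485\right) = 2894803428495 - 1211485 i \sqrt{87942} \approx 2.8948 \cdot 10^{12} - 3.5927 \cdot 10^{8} i$)
$\left(-489652 - 1829958\right) - P = \left(-489652 - 1829958\right) - \left(2894803428495 - 1211485 i \sqrt{87942}\right) = -2319610 - \left(2894803428495 - 1211485 i \sqrt{87942}\right) = -2894805748105 + 1211485 i \sqrt{87942}$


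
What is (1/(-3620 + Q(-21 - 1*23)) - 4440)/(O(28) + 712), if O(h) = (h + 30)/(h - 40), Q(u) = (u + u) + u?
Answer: -49976643/7959868 ≈ -6.2786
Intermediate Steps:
Q(u) = 3*u (Q(u) = 2*u + u = 3*u)
O(h) = (30 + h)/(-40 + h)
(1/(-3620 + Q(-21 - 1*23)) - 4440)/(O(28) + 712) = (1/(-3620 + 3*(-21 - 1*23)) - 4440)/((30 + 28)/(-40 + 28) + 712) = (1/(-3620 + 3*(-21 - 23)) - 4440)/(58/(-12) + 712) = (1/(-3620 + 3*(-44)) - 4440)/(-1/12*58 + 712) = (1/(-3620 - 132) - 4440)/(-29/6 + 712) = (1/(-3752) - 4440)/(4243/6) = (-1/3752 - 4440)*(6/4243) = -16658881/3752*6/4243 = -49976643/7959868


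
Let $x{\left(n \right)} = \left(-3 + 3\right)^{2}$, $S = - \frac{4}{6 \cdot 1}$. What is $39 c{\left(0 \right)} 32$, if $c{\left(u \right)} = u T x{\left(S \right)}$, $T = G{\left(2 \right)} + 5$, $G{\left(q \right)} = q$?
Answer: $0$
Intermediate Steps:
$S = - \frac{2}{3}$ ($S = - \frac{4}{6} = \left(-4\right) \frac{1}{6} = - \frac{2}{3} \approx -0.66667$)
$x{\left(n \right)} = 0$ ($x{\left(n \right)} = 0^{2} = 0$)
$T = 7$ ($T = 2 + 5 = 7$)
$c{\left(u \right)} = 0$ ($c{\left(u \right)} = u 7 \cdot 0 = 7 u 0 = 0$)
$39 c{\left(0 \right)} 32 = 39 \cdot 0 \cdot 32 = 0 \cdot 32 = 0$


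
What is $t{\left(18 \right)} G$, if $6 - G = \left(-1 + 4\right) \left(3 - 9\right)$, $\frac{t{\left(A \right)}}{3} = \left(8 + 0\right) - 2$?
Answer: $432$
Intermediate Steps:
$t{\left(A \right)} = 18$ ($t{\left(A \right)} = 3 \left(\left(8 + 0\right) - 2\right) = 3 \left(8 - 2\right) = 3 \cdot 6 = 18$)
$G = 24$ ($G = 6 - \left(-1 + 4\right) \left(3 - 9\right) = 6 - 3 \left(-6\right) = 6 - -18 = 6 + 18 = 24$)
$t{\left(18 \right)} G = 18 \cdot 24 = 432$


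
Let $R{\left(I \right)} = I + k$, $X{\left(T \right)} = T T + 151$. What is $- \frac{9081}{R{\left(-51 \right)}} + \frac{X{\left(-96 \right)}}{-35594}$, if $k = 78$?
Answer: $- \frac{35942447}{106782} \approx -336.6$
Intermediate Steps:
$X{\left(T \right)} = 151 + T^{2}$ ($X{\left(T \right)} = T^{2} + 151 = 151 + T^{2}$)
$R{\left(I \right)} = 78 + I$ ($R{\left(I \right)} = I + 78 = 78 + I$)
$- \frac{9081}{R{\left(-51 \right)}} + \frac{X{\left(-96 \right)}}{-35594} = - \frac{9081}{78 - 51} + \frac{151 + \left(-96\right)^{2}}{-35594} = - \frac{9081}{27} + \left(151 + 9216\right) \left(- \frac{1}{35594}\right) = \left(-9081\right) \frac{1}{27} + 9367 \left(- \frac{1}{35594}\right) = - \frac{1009}{3} - \frac{9367}{35594} = - \frac{35942447}{106782}$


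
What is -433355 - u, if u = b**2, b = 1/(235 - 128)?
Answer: -4961481396/11449 ≈ -4.3336e+5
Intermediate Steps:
b = 1/107 ≈ 0.0093458
u = 1/11449 (u = (1/107)**2 = 1/11449 ≈ 8.7344e-5)
-433355 - u = -433355 - 1*1/11449 = -433355 - 1/11449 = -4961481396/11449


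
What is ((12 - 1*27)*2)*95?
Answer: -2850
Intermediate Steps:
((12 - 1*27)*2)*95 = ((12 - 27)*2)*95 = -15*2*95 = -30*95 = -2850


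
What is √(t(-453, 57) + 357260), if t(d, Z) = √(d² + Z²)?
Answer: √(357260 + 3*√23162) ≈ 598.09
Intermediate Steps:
t(d, Z) = √(Z² + d²)
√(t(-453, 57) + 357260) = √(√(57² + (-453)²) + 357260) = √(√(3249 + 205209) + 357260) = √(√208458 + 357260) = √(3*√23162 + 357260) = √(357260 + 3*√23162)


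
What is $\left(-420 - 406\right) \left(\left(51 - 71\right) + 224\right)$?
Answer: $-168504$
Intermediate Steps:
$\left(-420 - 406\right) \left(\left(51 - 71\right) + 224\right) = - 826 \left(\left(51 - 71\right) + 224\right) = - 826 \left(-20 + 224\right) = \left(-826\right) 204 = -168504$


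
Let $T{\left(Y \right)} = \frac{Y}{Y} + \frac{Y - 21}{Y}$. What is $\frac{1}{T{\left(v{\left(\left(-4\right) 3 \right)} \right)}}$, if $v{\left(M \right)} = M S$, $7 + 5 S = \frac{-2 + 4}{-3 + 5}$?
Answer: $\frac{24}{13} \approx 1.8462$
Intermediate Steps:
$S = - \frac{6}{5}$ ($S = - \frac{7}{5} + \frac{\left(-2 + 4\right) \frac{1}{-3 + 5}}{5} = - \frac{7}{5} + \frac{2 \cdot \frac{1}{2}}{5} = - \frac{7}{5} + \frac{1}{5} \cdot 1 = - \frac{7}{5} + \frac{1}{5} = - \frac{6}{5} \approx -1.2$)
$v{\left(M \right)} = - \frac{6 M}{5}$ ($v{\left(M \right)} = M \left(- \frac{6}{5}\right) = - \frac{6 M}{5}$)
$T{\left(Y \right)} = 1 + \frac{-21 + Y}{Y}$
$\frac{1}{T{\left(v{\left(\left(-4\right) 3 \right)} \right)}} = \frac{1}{2 - \frac{21}{\left(- \frac{6}{5}\right) \left(\left(-4\right) 3\right)}} = \frac{1}{2 - \frac{21}{\left(- \frac{6}{5}\right) \left(-12\right)}} = \frac{1}{2 - \frac{21}{\frac{72}{5}}} = \frac{1}{2 - \frac{35}{24}} = \frac{1}{\frac{13}{24}} = \frac{24}{13}$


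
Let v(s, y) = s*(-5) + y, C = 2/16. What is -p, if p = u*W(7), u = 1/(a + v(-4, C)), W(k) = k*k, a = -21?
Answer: 56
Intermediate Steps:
C = ⅛ (C = 2*(1/16) = ⅛ ≈ 0.12500)
W(k) = k²
v(s, y) = y - 5*s (v(s, y) = -5*s + y = y - 5*s)
u = -8/7 (u = 1/(-21 + (⅛ - 5*(-4))) = 1/(-21 + (⅛ + 20)) = 1/(-21 + 161/8) = 1/(-7/8) = -8/7 ≈ -1.1429)
p = -56 (p = -8/7*7² = -8/7*49 = -56)
-p = -1*(-56) = 56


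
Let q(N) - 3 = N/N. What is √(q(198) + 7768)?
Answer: 2*√1943 ≈ 88.159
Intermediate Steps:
q(N) = 4 (q(N) = 3 + N/N = 3 + 1 = 4)
√(q(198) + 7768) = √(4 + 7768) = √7772 = 2*√1943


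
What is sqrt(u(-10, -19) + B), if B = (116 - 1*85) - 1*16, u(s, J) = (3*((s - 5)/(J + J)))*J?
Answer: I*sqrt(30)/2 ≈ 2.7386*I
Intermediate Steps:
u(s, J) = -15/2 + 3*s/2 (u(s, J) = (3*((-5 + s)/((2*J))))*J = (3*((-5 + s)*(1/(2*J))))*J = (3*((-5 + s)/(2*J)))*J = (3*(-5 + s)/(2*J))*J = -15/2 + 3*s/2)
B = 15 (B = (116 - 85) - 16 = 31 - 16 = 15)
sqrt(u(-10, -19) + B) = sqrt((-15/2 + (3/2)*(-10)) + 15) = sqrt((-15/2 - 15) + 15) = sqrt(-45/2 + 15) = sqrt(-15/2) = I*sqrt(30)/2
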